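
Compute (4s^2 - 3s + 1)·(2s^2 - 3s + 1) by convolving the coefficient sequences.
Ascending coefficients: a = [1, -3, 4], b = [1, -3, 2]. c[0] = 1×1 = 1; c[1] = 1×-3 + -3×1 = -6; c[2] = 1×2 + -3×-3 + 4×1 = 15; c[3] = -3×2 + 4×-3 = -18; c[4] = 4×2 = 8. Result coefficients: [1, -6, 15, -18, 8] → 8s^4 - 18s^3 + 15s^2 - 6s + 1

8s^4 - 18s^3 + 15s^2 - 6s + 1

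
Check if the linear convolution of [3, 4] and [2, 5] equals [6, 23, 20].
Recompute linear convolution of [3, 4] and [2, 5]: y[0] = 3×2 = 6; y[1] = 3×5 + 4×2 = 23; y[2] = 4×5 = 20 → [6, 23, 20]. Given [6, 23, 20] matches, so answer: Yes

Yes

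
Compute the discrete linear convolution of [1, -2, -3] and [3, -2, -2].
y[0] = 1×3 = 3; y[1] = 1×-2 + -2×3 = -8; y[2] = 1×-2 + -2×-2 + -3×3 = -7; y[3] = -2×-2 + -3×-2 = 10; y[4] = -3×-2 = 6

[3, -8, -7, 10, 6]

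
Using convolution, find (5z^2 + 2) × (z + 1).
Ascending coefficients: a = [2, 0, 5], b = [1, 1]. c[0] = 2×1 = 2; c[1] = 2×1 + 0×1 = 2; c[2] = 0×1 + 5×1 = 5; c[3] = 5×1 = 5. Result coefficients: [2, 2, 5, 5] → 5z^3 + 5z^2 + 2z + 2

5z^3 + 5z^2 + 2z + 2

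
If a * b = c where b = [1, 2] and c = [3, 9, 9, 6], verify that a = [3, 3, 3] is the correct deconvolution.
Forward-compute [3, 3, 3] * [1, 2]: c[0] = 3×1 = 3; c[1] = 3×2 + 3×1 = 9; c[2] = 3×2 + 3×1 = 9; c[3] = 3×2 = 6 → [3, 9, 9, 6]. Matches given c = [3, 9, 9, 6], so verified.

Verified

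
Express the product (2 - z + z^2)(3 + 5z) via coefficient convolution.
Ascending coefficients: a = [2, -1, 1], b = [3, 5]. c[0] = 2×3 = 6; c[1] = 2×5 + -1×3 = 7; c[2] = -1×5 + 1×3 = -2; c[3] = 1×5 = 5. Result coefficients: [6, 7, -2, 5] → 6 + 7z - 2z^2 + 5z^3

6 + 7z - 2z^2 + 5z^3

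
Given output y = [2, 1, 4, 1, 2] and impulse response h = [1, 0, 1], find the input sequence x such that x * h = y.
Deconvolve y=[2, 1, 4, 1, 2] by h=[1, 0, 1]. Since h[0]=1, solve forward: x[0] = y[0] / 1 = 2; x[1] = (y[1] - 2×0) / 1 = 1; x[2] = (y[2] - 1×0 - 2×1) / 1 = 2. So x = [2, 1, 2]. Check by forward convolution: y[0] = 2×1 = 2; y[1] = 2×0 + 1×1 = 1; y[2] = 2×1 + 1×0 + 2×1 = 4; y[3] = 1×1 + 2×0 = 1; y[4] = 2×1 = 2

[2, 1, 2]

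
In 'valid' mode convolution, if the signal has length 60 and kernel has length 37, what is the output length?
'Valid' mode counts only positions where the kernel fully overlaps the signal: m - n + 1 = 60 - 37 + 1 = 24

24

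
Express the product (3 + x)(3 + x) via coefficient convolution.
Ascending coefficients: a = [3, 1], b = [3, 1]. c[0] = 3×3 = 9; c[1] = 3×1 + 1×3 = 6; c[2] = 1×1 = 1. Result coefficients: [9, 6, 1] → 9 + 6x + x^2

9 + 6x + x^2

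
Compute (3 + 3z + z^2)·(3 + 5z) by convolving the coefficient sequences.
Ascending coefficients: a = [3, 3, 1], b = [3, 5]. c[0] = 3×3 = 9; c[1] = 3×5 + 3×3 = 24; c[2] = 3×5 + 1×3 = 18; c[3] = 1×5 = 5. Result coefficients: [9, 24, 18, 5] → 9 + 24z + 18z^2 + 5z^3

9 + 24z + 18z^2 + 5z^3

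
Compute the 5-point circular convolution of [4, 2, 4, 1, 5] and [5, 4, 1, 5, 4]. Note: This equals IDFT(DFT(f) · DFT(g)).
Either evaluate y[k] = Σ_j f[j]·g[(k-j) mod 5] directly, or use IDFT(DFT(f) · DFT(g)). y[0] = 4×5 + 2×4 + 4×5 + 1×1 + 5×4 = 69; y[1] = 4×4 + 2×5 + 4×4 + 1×5 + 5×1 = 52; y[2] = 4×1 + 2×4 + 4×5 + 1×4 + 5×5 = 61; y[3] = 4×5 + 2×1 + 4×4 + 1×5 + 5×4 = 63; y[4] = 4×4 + 2×5 + 4×1 + 1×4 + 5×5 = 59. Result: [69, 52, 61, 63, 59]

[69, 52, 61, 63, 59]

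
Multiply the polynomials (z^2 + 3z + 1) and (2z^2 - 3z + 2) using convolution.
Ascending coefficients: a = [1, 3, 1], b = [2, -3, 2]. c[0] = 1×2 = 2; c[1] = 1×-3 + 3×2 = 3; c[2] = 1×2 + 3×-3 + 1×2 = -5; c[3] = 3×2 + 1×-3 = 3; c[4] = 1×2 = 2. Result coefficients: [2, 3, -5, 3, 2] → 2z^4 + 3z^3 - 5z^2 + 3z + 2

2z^4 + 3z^3 - 5z^2 + 3z + 2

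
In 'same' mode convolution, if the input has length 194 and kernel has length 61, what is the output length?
'Same' mode returns an output with the same length as the input: 194

194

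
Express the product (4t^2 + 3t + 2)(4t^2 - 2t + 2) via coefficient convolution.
Ascending coefficients: a = [2, 3, 4], b = [2, -2, 4]. c[0] = 2×2 = 4; c[1] = 2×-2 + 3×2 = 2; c[2] = 2×4 + 3×-2 + 4×2 = 10; c[3] = 3×4 + 4×-2 = 4; c[4] = 4×4 = 16. Result coefficients: [4, 2, 10, 4, 16] → 16t^4 + 4t^3 + 10t^2 + 2t + 4

16t^4 + 4t^3 + 10t^2 + 2t + 4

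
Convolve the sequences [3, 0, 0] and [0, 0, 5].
y[0] = 3×0 = 0; y[1] = 3×0 + 0×0 = 0; y[2] = 3×5 + 0×0 + 0×0 = 15; y[3] = 0×5 + 0×0 = 0; y[4] = 0×5 = 0

[0, 0, 15, 0, 0]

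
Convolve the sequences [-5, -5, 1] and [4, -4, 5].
y[0] = -5×4 = -20; y[1] = -5×-4 + -5×4 = 0; y[2] = -5×5 + -5×-4 + 1×4 = -1; y[3] = -5×5 + 1×-4 = -29; y[4] = 1×5 = 5

[-20, 0, -1, -29, 5]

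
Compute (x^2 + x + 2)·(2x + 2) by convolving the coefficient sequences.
Ascending coefficients: a = [2, 1, 1], b = [2, 2]. c[0] = 2×2 = 4; c[1] = 2×2 + 1×2 = 6; c[2] = 1×2 + 1×2 = 4; c[3] = 1×2 = 2. Result coefficients: [4, 6, 4, 2] → 2x^3 + 4x^2 + 6x + 4

2x^3 + 4x^2 + 6x + 4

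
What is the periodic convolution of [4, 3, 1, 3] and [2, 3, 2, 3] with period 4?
Use y[k] = Σ_j f[j]·g[(k-j) mod 4]. y[0] = 4×2 + 3×3 + 1×2 + 3×3 = 28; y[1] = 4×3 + 3×2 + 1×3 + 3×2 = 27; y[2] = 4×2 + 3×3 + 1×2 + 3×3 = 28; y[3] = 4×3 + 3×2 + 1×3 + 3×2 = 27. Result: [28, 27, 28, 27]

[28, 27, 28, 27]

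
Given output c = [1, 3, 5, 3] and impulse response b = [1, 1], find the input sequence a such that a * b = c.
Deconvolve c=[1, 3, 5, 3] by b=[1, 1]. Since b[0]=1, solve forward: a[0] = c[0] / 1 = 1; a[1] = (c[1] - 1×1) / 1 = 2; a[2] = (c[2] - 2×1) / 1 = 3. So a = [1, 2, 3]. Check by forward convolution: c[0] = 1×1 = 1; c[1] = 1×1 + 2×1 = 3; c[2] = 2×1 + 3×1 = 5; c[3] = 3×1 = 3

[1, 2, 3]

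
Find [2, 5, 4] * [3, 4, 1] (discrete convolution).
y[0] = 2×3 = 6; y[1] = 2×4 + 5×3 = 23; y[2] = 2×1 + 5×4 + 4×3 = 34; y[3] = 5×1 + 4×4 = 21; y[4] = 4×1 = 4

[6, 23, 34, 21, 4]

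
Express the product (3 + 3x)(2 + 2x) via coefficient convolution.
Ascending coefficients: a = [3, 3], b = [2, 2]. c[0] = 3×2 = 6; c[1] = 3×2 + 3×2 = 12; c[2] = 3×2 = 6. Result coefficients: [6, 12, 6] → 6 + 12x + 6x^2

6 + 12x + 6x^2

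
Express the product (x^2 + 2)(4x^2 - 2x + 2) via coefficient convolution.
Ascending coefficients: a = [2, 0, 1], b = [2, -2, 4]. c[0] = 2×2 = 4; c[1] = 2×-2 + 0×2 = -4; c[2] = 2×4 + 0×-2 + 1×2 = 10; c[3] = 0×4 + 1×-2 = -2; c[4] = 1×4 = 4. Result coefficients: [4, -4, 10, -2, 4] → 4x^4 - 2x^3 + 10x^2 - 4x + 4

4x^4 - 2x^3 + 10x^2 - 4x + 4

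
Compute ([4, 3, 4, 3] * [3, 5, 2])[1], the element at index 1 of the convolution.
Use y[k] = Σ_i a[i]·b[k-i] at k=1. y[1] = 4×5 + 3×3 = 29

29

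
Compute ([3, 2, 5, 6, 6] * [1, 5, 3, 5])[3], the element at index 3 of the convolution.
Use y[k] = Σ_i a[i]·b[k-i] at k=3. y[3] = 3×5 + 2×3 + 5×5 + 6×1 = 52

52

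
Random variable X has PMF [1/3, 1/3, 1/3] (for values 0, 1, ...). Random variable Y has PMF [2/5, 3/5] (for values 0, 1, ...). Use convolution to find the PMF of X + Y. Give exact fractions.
P(X+Y=k) = Σ_i P(X=i)·P(Y=k-i) — a convolution of [1/3, 1/3, 1/3] and [2/5, 3/5]. P(X+Y=0) = (1/3)×(2/5) = 2/15; P(X+Y=1) = (1/3)×(3/5) + (1/3)×(2/5) = 1/5 + 2/15 = 1/3; P(X+Y=2) = (1/3)×(3/5) + (1/3)×(2/5) = 1/5 + 2/15 = 1/3; P(X+Y=3) = (1/3)×(3/5) = 1/5. PMF: [2/15, 1/3, 1/3, 1/5] (sums to 1 ✓)

[2/15, 1/3, 1/3, 1/5]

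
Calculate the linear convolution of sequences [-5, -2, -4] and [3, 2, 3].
y[0] = -5×3 = -15; y[1] = -5×2 + -2×3 = -16; y[2] = -5×3 + -2×2 + -4×3 = -31; y[3] = -2×3 + -4×2 = -14; y[4] = -4×3 = -12

[-15, -16, -31, -14, -12]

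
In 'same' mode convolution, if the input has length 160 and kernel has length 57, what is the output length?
'Same' mode returns an output with the same length as the input: 160

160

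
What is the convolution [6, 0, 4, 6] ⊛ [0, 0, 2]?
y[0] = 6×0 = 0; y[1] = 6×0 + 0×0 = 0; y[2] = 6×2 + 0×0 + 4×0 = 12; y[3] = 0×2 + 4×0 + 6×0 = 0; y[4] = 4×2 + 6×0 = 8; y[5] = 6×2 = 12

[0, 0, 12, 0, 8, 12]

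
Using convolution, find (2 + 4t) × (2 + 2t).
Ascending coefficients: a = [2, 4], b = [2, 2]. c[0] = 2×2 = 4; c[1] = 2×2 + 4×2 = 12; c[2] = 4×2 = 8. Result coefficients: [4, 12, 8] → 4 + 12t + 8t^2

4 + 12t + 8t^2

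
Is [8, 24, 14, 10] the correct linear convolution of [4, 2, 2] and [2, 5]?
Recompute linear convolution of [4, 2, 2] and [2, 5]: y[0] = 4×2 = 8; y[1] = 4×5 + 2×2 = 24; y[2] = 2×5 + 2×2 = 14; y[3] = 2×5 = 10 → [8, 24, 14, 10]. Given [8, 24, 14, 10] matches, so answer: Yes

Yes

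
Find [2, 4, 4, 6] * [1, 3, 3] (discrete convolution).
y[0] = 2×1 = 2; y[1] = 2×3 + 4×1 = 10; y[2] = 2×3 + 4×3 + 4×1 = 22; y[3] = 4×3 + 4×3 + 6×1 = 30; y[4] = 4×3 + 6×3 = 30; y[5] = 6×3 = 18

[2, 10, 22, 30, 30, 18]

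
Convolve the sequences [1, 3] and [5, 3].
y[0] = 1×5 = 5; y[1] = 1×3 + 3×5 = 18; y[2] = 3×3 = 9

[5, 18, 9]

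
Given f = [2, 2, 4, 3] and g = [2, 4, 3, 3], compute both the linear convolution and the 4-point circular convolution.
Linear: y_lin[0] = 2×2 = 4; y_lin[1] = 2×4 + 2×2 = 12; y_lin[2] = 2×3 + 2×4 + 4×2 = 22; y_lin[3] = 2×3 + 2×3 + 4×4 + 3×2 = 34; y_lin[4] = 2×3 + 4×3 + 3×4 = 30; y_lin[5] = 4×3 + 3×3 = 21; y_lin[6] = 3×3 = 9 → [4, 12, 22, 34, 30, 21, 9]. Circular (length 4): y[0] = 2×2 + 2×3 + 4×3 + 3×4 = 34; y[1] = 2×4 + 2×2 + 4×3 + 3×3 = 33; y[2] = 2×3 + 2×4 + 4×2 + 3×3 = 31; y[3] = 2×3 + 2×3 + 4×4 + 3×2 = 34 → [34, 33, 31, 34]

Linear: [4, 12, 22, 34, 30, 21, 9], Circular: [34, 33, 31, 34]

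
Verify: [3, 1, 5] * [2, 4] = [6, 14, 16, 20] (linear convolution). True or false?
Recompute linear convolution of [3, 1, 5] and [2, 4]: y[0] = 3×2 = 6; y[1] = 3×4 + 1×2 = 14; y[2] = 1×4 + 5×2 = 14; y[3] = 5×4 = 20 → [6, 14, 14, 20]. Compare to given [6, 14, 16, 20]: they differ at index 2: given 16, correct 14, so answer: No

No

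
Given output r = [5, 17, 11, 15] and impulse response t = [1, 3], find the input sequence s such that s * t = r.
Deconvolve r=[5, 17, 11, 15] by t=[1, 3]. Since t[0]=1, solve forward: s[0] = r[0] / 1 = 5; s[1] = (r[1] - 5×3) / 1 = 2; s[2] = (r[2] - 2×3) / 1 = 5. So s = [5, 2, 5]. Check by forward convolution: r[0] = 5×1 = 5; r[1] = 5×3 + 2×1 = 17; r[2] = 2×3 + 5×1 = 11; r[3] = 5×3 = 15

[5, 2, 5]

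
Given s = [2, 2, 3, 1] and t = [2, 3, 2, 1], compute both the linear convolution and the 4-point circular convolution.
Linear: y_lin[0] = 2×2 = 4; y_lin[1] = 2×3 + 2×2 = 10; y_lin[2] = 2×2 + 2×3 + 3×2 = 16; y_lin[3] = 2×1 + 2×2 + 3×3 + 1×2 = 17; y_lin[4] = 2×1 + 3×2 + 1×3 = 11; y_lin[5] = 3×1 + 1×2 = 5; y_lin[6] = 1×1 = 1 → [4, 10, 16, 17, 11, 5, 1]. Circular (length 4): y[0] = 2×2 + 2×1 + 3×2 + 1×3 = 15; y[1] = 2×3 + 2×2 + 3×1 + 1×2 = 15; y[2] = 2×2 + 2×3 + 3×2 + 1×1 = 17; y[3] = 2×1 + 2×2 + 3×3 + 1×2 = 17 → [15, 15, 17, 17]

Linear: [4, 10, 16, 17, 11, 5, 1], Circular: [15, 15, 17, 17]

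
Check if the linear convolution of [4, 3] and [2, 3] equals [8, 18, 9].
Recompute linear convolution of [4, 3] and [2, 3]: y[0] = 4×2 = 8; y[1] = 4×3 + 3×2 = 18; y[2] = 3×3 = 9 → [8, 18, 9]. Given [8, 18, 9] matches, so answer: Yes

Yes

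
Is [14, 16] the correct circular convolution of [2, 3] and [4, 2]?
Recompute circular convolution of [2, 3] and [4, 2]: y[0] = 2×4 + 3×2 = 14; y[1] = 2×2 + 3×4 = 16 → [14, 16]. Given [14, 16] matches, so answer: Yes

Yes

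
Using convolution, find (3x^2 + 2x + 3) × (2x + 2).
Ascending coefficients: a = [3, 2, 3], b = [2, 2]. c[0] = 3×2 = 6; c[1] = 3×2 + 2×2 = 10; c[2] = 2×2 + 3×2 = 10; c[3] = 3×2 = 6. Result coefficients: [6, 10, 10, 6] → 6x^3 + 10x^2 + 10x + 6

6x^3 + 10x^2 + 10x + 6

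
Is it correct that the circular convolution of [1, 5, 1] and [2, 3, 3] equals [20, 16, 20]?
Recompute circular convolution of [1, 5, 1] and [2, 3, 3]: y[0] = 1×2 + 5×3 + 1×3 = 20; y[1] = 1×3 + 5×2 + 1×3 = 16; y[2] = 1×3 + 5×3 + 1×2 = 20 → [20, 16, 20]. Given [20, 16, 20] matches, so answer: Yes

Yes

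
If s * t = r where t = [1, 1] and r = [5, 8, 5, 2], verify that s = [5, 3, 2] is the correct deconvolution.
Forward-compute [5, 3, 2] * [1, 1]: r[0] = 5×1 = 5; r[1] = 5×1 + 3×1 = 8; r[2] = 3×1 + 2×1 = 5; r[3] = 2×1 = 2 → [5, 8, 5, 2]. Matches given r = [5, 8, 5, 2], so verified.

Verified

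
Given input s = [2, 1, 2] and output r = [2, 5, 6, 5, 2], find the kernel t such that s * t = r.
Output length 5 = len(s) + len(t) - 1 ⇒ len(t) = 3. Solve t forward using t[k] = (r[k] - Σ_{i≥1} s[i]·t[k-i]) / s[0]: t[0] = r[0] / s[0] = 2 / 2 = 1; t[1] = (r[1] - 1×1) / s[0] = (5 - 1×1) / 2 = 2; t[2] = (r[2] - 1×2 - 2×1) / s[0] = (6 - 1×2 - 2×1) / 2 = 1. So t = [1, 2, 1]. Forward-check [2, 1, 2] * [1, 2, 1]: r[0] = 2×1 = 2; r[1] = 2×2 + 1×1 = 5; r[2] = 2×1 + 1×2 + 2×1 = 6; r[3] = 1×1 + 2×2 = 5; r[4] = 2×1 = 2 → [2, 5, 6, 5, 2] ✓

[1, 2, 1]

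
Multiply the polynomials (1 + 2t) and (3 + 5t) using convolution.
Ascending coefficients: a = [1, 2], b = [3, 5]. c[0] = 1×3 = 3; c[1] = 1×5 + 2×3 = 11; c[2] = 2×5 = 10. Result coefficients: [3, 11, 10] → 3 + 11t + 10t^2

3 + 11t + 10t^2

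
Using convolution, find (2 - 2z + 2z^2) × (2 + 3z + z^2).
Ascending coefficients: a = [2, -2, 2], b = [2, 3, 1]. c[0] = 2×2 = 4; c[1] = 2×3 + -2×2 = 2; c[2] = 2×1 + -2×3 + 2×2 = 0; c[3] = -2×1 + 2×3 = 4; c[4] = 2×1 = 2. Result coefficients: [4, 2, 0, 4, 2] → 4 + 2z + 4z^3 + 2z^4

4 + 2z + 4z^3 + 2z^4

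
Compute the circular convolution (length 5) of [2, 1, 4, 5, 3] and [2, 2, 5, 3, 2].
Use y[k] = Σ_j a[j]·b[(k-j) mod 5]. y[0] = 2×2 + 1×2 + 4×3 + 5×5 + 3×2 = 49; y[1] = 2×2 + 1×2 + 4×2 + 5×3 + 3×5 = 44; y[2] = 2×5 + 1×2 + 4×2 + 5×2 + 3×3 = 39; y[3] = 2×3 + 1×5 + 4×2 + 5×2 + 3×2 = 35; y[4] = 2×2 + 1×3 + 4×5 + 5×2 + 3×2 = 43. Result: [49, 44, 39, 35, 43]

[49, 44, 39, 35, 43]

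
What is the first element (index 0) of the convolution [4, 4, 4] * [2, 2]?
Use y[k] = Σ_i a[i]·b[k-i] at k=0. y[0] = 4×2 = 8

8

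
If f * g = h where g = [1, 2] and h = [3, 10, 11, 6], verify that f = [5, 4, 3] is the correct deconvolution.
Forward-compute [5, 4, 3] * [1, 2]: h[0] = 5×1 = 5; h[1] = 5×2 + 4×1 = 14; h[2] = 4×2 + 3×1 = 11; h[3] = 3×2 = 6 → [5, 14, 11, 6]. Does not match given h = [3, 10, 11, 6].

Not verified. [5, 4, 3] * [1, 2] = [5, 14, 11, 6], which differs from [3, 10, 11, 6] at index 0.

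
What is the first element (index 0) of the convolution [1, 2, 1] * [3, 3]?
Use y[k] = Σ_i a[i]·b[k-i] at k=0. y[0] = 1×3 = 3

3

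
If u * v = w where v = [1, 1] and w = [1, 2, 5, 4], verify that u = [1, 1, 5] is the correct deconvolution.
Forward-compute [1, 1, 5] * [1, 1]: w[0] = 1×1 = 1; w[1] = 1×1 + 1×1 = 2; w[2] = 1×1 + 5×1 = 6; w[3] = 5×1 = 5 → [1, 2, 6, 5]. Does not match given w = [1, 2, 5, 4].

Not verified. [1, 1, 5] * [1, 1] = [1, 2, 6, 5], which differs from [1, 2, 5, 4] at index 2.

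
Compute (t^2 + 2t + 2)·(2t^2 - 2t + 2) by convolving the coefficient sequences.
Ascending coefficients: a = [2, 2, 1], b = [2, -2, 2]. c[0] = 2×2 = 4; c[1] = 2×-2 + 2×2 = 0; c[2] = 2×2 + 2×-2 + 1×2 = 2; c[3] = 2×2 + 1×-2 = 2; c[4] = 1×2 = 2. Result coefficients: [4, 0, 2, 2, 2] → 2t^4 + 2t^3 + 2t^2 + 4

2t^4 + 2t^3 + 2t^2 + 4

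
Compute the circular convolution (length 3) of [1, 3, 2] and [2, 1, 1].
Use y[k] = Σ_j a[j]·b[(k-j) mod 3]. y[0] = 1×2 + 3×1 + 2×1 = 7; y[1] = 1×1 + 3×2 + 2×1 = 9; y[2] = 1×1 + 3×1 + 2×2 = 8. Result: [7, 9, 8]

[7, 9, 8]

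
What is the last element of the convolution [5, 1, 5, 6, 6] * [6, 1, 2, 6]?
Use y[k] = Σ_i a[i]·b[k-i] at k=7. y[7] = 6×6 = 36

36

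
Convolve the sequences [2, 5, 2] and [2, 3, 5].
y[0] = 2×2 = 4; y[1] = 2×3 + 5×2 = 16; y[2] = 2×5 + 5×3 + 2×2 = 29; y[3] = 5×5 + 2×3 = 31; y[4] = 2×5 = 10

[4, 16, 29, 31, 10]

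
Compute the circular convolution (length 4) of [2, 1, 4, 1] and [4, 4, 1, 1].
Use y[k] = Σ_j x[j]·h[(k-j) mod 4]. y[0] = 2×4 + 1×1 + 4×1 + 1×4 = 17; y[1] = 2×4 + 1×4 + 4×1 + 1×1 = 17; y[2] = 2×1 + 1×4 + 4×4 + 1×1 = 23; y[3] = 2×1 + 1×1 + 4×4 + 1×4 = 23. Result: [17, 17, 23, 23]

[17, 17, 23, 23]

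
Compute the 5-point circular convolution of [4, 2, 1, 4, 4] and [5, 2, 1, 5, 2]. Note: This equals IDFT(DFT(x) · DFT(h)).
Either evaluate y[k] = Σ_j x[j]·h[(k-j) mod 5] directly, or use IDFT(DFT(x) · DFT(h)). y[0] = 4×5 + 2×2 + 1×5 + 4×1 + 4×2 = 41; y[1] = 4×2 + 2×5 + 1×2 + 4×5 + 4×1 = 44; y[2] = 4×1 + 2×2 + 1×5 + 4×2 + 4×5 = 41; y[3] = 4×5 + 2×1 + 1×2 + 4×5 + 4×2 = 52; y[4] = 4×2 + 2×5 + 1×1 + 4×2 + 4×5 = 47. Result: [41, 44, 41, 52, 47]

[41, 44, 41, 52, 47]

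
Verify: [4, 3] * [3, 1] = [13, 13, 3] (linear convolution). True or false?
Recompute linear convolution of [4, 3] and [3, 1]: y[0] = 4×3 = 12; y[1] = 4×1 + 3×3 = 13; y[2] = 3×1 = 3 → [12, 13, 3]. Compare to given [13, 13, 3]: they differ at index 0: given 13, correct 12, so answer: No

No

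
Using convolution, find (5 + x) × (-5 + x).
Ascending coefficients: a = [5, 1], b = [-5, 1]. c[0] = 5×-5 = -25; c[1] = 5×1 + 1×-5 = 0; c[2] = 1×1 = 1. Result coefficients: [-25, 0, 1] → -25 + x^2

-25 + x^2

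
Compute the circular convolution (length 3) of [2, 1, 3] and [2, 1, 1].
Use y[k] = Σ_j u[j]·v[(k-j) mod 3]. y[0] = 2×2 + 1×1 + 3×1 = 8; y[1] = 2×1 + 1×2 + 3×1 = 7; y[2] = 2×1 + 1×1 + 3×2 = 9. Result: [8, 7, 9]

[8, 7, 9]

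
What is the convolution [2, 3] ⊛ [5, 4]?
y[0] = 2×5 = 10; y[1] = 2×4 + 3×5 = 23; y[2] = 3×4 = 12

[10, 23, 12]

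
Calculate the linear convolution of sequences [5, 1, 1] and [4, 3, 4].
y[0] = 5×4 = 20; y[1] = 5×3 + 1×4 = 19; y[2] = 5×4 + 1×3 + 1×4 = 27; y[3] = 1×4 + 1×3 = 7; y[4] = 1×4 = 4

[20, 19, 27, 7, 4]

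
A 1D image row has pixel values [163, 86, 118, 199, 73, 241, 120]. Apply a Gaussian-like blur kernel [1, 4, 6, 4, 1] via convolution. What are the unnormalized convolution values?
Convolve image row [163, 86, 118, 199, 73, 241, 120] with kernel [1, 4, 6, 4, 1]: y[0] = 163×1 = 163; y[1] = 163×4 + 86×1 = 738; y[2] = 163×6 + 86×4 + 118×1 = 1440; y[3] = 163×4 + 86×6 + 118×4 + 199×1 = 1839; y[4] = 163×1 + 86×4 + 118×6 + 199×4 + 73×1 = 2084; y[5] = 86×1 + 118×4 + 199×6 + 73×4 + 241×1 = 2285; y[6] = 118×1 + 199×4 + 73×6 + 241×4 + 120×1 = 2436; y[7] = 199×1 + 73×4 + 241×6 + 120×4 = 2417; y[8] = 73×1 + 241×4 + 120×6 = 1757; y[9] = 241×1 + 120×4 = 721; y[10] = 120×1 = 120 → [163, 738, 1440, 1839, 2084, 2285, 2436, 2417, 1757, 721, 120]. Normalization factor = sum(kernel) = 16.

[163, 738, 1440, 1839, 2084, 2285, 2436, 2417, 1757, 721, 120]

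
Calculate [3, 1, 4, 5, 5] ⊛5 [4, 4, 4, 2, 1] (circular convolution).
Use y[k] = Σ_j a[j]·b[(k-j) mod 5]. y[0] = 3×4 + 1×1 + 4×2 + 5×4 + 5×4 = 61; y[1] = 3×4 + 1×4 + 4×1 + 5×2 + 5×4 = 50; y[2] = 3×4 + 1×4 + 4×4 + 5×1 + 5×2 = 47; y[3] = 3×2 + 1×4 + 4×4 + 5×4 + 5×1 = 51; y[4] = 3×1 + 1×2 + 4×4 + 5×4 + 5×4 = 61. Result: [61, 50, 47, 51, 61]

[61, 50, 47, 51, 61]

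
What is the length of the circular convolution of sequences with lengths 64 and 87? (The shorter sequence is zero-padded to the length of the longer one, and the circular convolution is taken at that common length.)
Circular convolution (zero-padding the shorter input) has length max(m, n) = max(64, 87) = 87

87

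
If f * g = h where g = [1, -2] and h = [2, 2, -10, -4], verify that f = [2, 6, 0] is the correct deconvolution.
Forward-compute [2, 6, 0] * [1, -2]: h[0] = 2×1 = 2; h[1] = 2×-2 + 6×1 = 2; h[2] = 6×-2 + 0×1 = -12; h[3] = 0×-2 = 0 → [2, 2, -12, 0]. Does not match given h = [2, 2, -10, -4].

Not verified. [2, 6, 0] * [1, -2] = [2, 2, -12, 0], which differs from [2, 2, -10, -4] at index 2.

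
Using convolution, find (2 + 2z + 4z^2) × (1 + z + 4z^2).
Ascending coefficients: a = [2, 2, 4], b = [1, 1, 4]. c[0] = 2×1 = 2; c[1] = 2×1 + 2×1 = 4; c[2] = 2×4 + 2×1 + 4×1 = 14; c[3] = 2×4 + 4×1 = 12; c[4] = 4×4 = 16. Result coefficients: [2, 4, 14, 12, 16] → 2 + 4z + 14z^2 + 12z^3 + 16z^4

2 + 4z + 14z^2 + 12z^3 + 16z^4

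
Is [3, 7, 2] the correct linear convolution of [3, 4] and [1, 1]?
Recompute linear convolution of [3, 4] and [1, 1]: y[0] = 3×1 = 3; y[1] = 3×1 + 4×1 = 7; y[2] = 4×1 = 4 → [3, 7, 4]. Compare to given [3, 7, 2]: they differ at index 2: given 2, correct 4, so answer: No

No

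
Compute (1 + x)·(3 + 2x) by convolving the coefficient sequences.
Ascending coefficients: a = [1, 1], b = [3, 2]. c[0] = 1×3 = 3; c[1] = 1×2 + 1×3 = 5; c[2] = 1×2 = 2. Result coefficients: [3, 5, 2] → 3 + 5x + 2x^2

3 + 5x + 2x^2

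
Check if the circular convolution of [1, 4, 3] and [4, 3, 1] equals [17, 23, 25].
Recompute circular convolution of [1, 4, 3] and [4, 3, 1]: y[0] = 1×4 + 4×1 + 3×3 = 17; y[1] = 1×3 + 4×4 + 3×1 = 22; y[2] = 1×1 + 4×3 + 3×4 = 25 → [17, 22, 25]. Compare to given [17, 23, 25]: they differ at index 1: given 23, correct 22, so answer: No

No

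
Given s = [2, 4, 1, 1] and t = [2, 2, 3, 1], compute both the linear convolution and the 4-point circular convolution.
Linear: y_lin[0] = 2×2 = 4; y_lin[1] = 2×2 + 4×2 = 12; y_lin[2] = 2×3 + 4×2 + 1×2 = 16; y_lin[3] = 2×1 + 4×3 + 1×2 + 1×2 = 18; y_lin[4] = 4×1 + 1×3 + 1×2 = 9; y_lin[5] = 1×1 + 1×3 = 4; y_lin[6] = 1×1 = 1 → [4, 12, 16, 18, 9, 4, 1]. Circular (length 4): y[0] = 2×2 + 4×1 + 1×3 + 1×2 = 13; y[1] = 2×2 + 4×2 + 1×1 + 1×3 = 16; y[2] = 2×3 + 4×2 + 1×2 + 1×1 = 17; y[3] = 2×1 + 4×3 + 1×2 + 1×2 = 18 → [13, 16, 17, 18]

Linear: [4, 12, 16, 18, 9, 4, 1], Circular: [13, 16, 17, 18]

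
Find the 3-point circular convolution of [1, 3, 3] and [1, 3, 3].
Use y[k] = Σ_j s[j]·t[(k-j) mod 3]. y[0] = 1×1 + 3×3 + 3×3 = 19; y[1] = 1×3 + 3×1 + 3×3 = 15; y[2] = 1×3 + 3×3 + 3×1 = 15. Result: [19, 15, 15]

[19, 15, 15]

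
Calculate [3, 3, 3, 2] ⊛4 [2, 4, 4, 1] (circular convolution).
Use y[k] = Σ_j u[j]·v[(k-j) mod 4]. y[0] = 3×2 + 3×1 + 3×4 + 2×4 = 29; y[1] = 3×4 + 3×2 + 3×1 + 2×4 = 29; y[2] = 3×4 + 3×4 + 3×2 + 2×1 = 32; y[3] = 3×1 + 3×4 + 3×4 + 2×2 = 31. Result: [29, 29, 32, 31]

[29, 29, 32, 31]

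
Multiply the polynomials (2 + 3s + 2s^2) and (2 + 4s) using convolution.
Ascending coefficients: a = [2, 3, 2], b = [2, 4]. c[0] = 2×2 = 4; c[1] = 2×4 + 3×2 = 14; c[2] = 3×4 + 2×2 = 16; c[3] = 2×4 = 8. Result coefficients: [4, 14, 16, 8] → 4 + 14s + 16s^2 + 8s^3

4 + 14s + 16s^2 + 8s^3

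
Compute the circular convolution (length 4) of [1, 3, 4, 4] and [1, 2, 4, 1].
Use y[k] = Σ_j s[j]·t[(k-j) mod 4]. y[0] = 1×1 + 3×1 + 4×4 + 4×2 = 28; y[1] = 1×2 + 3×1 + 4×1 + 4×4 = 25; y[2] = 1×4 + 3×2 + 4×1 + 4×1 = 18; y[3] = 1×1 + 3×4 + 4×2 + 4×1 = 25. Result: [28, 25, 18, 25]

[28, 25, 18, 25]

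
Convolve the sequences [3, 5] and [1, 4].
y[0] = 3×1 = 3; y[1] = 3×4 + 5×1 = 17; y[2] = 5×4 = 20

[3, 17, 20]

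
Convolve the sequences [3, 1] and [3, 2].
y[0] = 3×3 = 9; y[1] = 3×2 + 1×3 = 9; y[2] = 1×2 = 2

[9, 9, 2]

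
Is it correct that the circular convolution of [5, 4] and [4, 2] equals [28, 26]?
Recompute circular convolution of [5, 4] and [4, 2]: y[0] = 5×4 + 4×2 = 28; y[1] = 5×2 + 4×4 = 26 → [28, 26]. Given [28, 26] matches, so answer: Yes

Yes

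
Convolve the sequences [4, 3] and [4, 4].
y[0] = 4×4 = 16; y[1] = 4×4 + 3×4 = 28; y[2] = 3×4 = 12

[16, 28, 12]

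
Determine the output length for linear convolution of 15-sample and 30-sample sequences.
Linear/full convolution length: m + n - 1 = 15 + 30 - 1 = 44

44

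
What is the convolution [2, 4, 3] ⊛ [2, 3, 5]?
y[0] = 2×2 = 4; y[1] = 2×3 + 4×2 = 14; y[2] = 2×5 + 4×3 + 3×2 = 28; y[3] = 4×5 + 3×3 = 29; y[4] = 3×5 = 15

[4, 14, 28, 29, 15]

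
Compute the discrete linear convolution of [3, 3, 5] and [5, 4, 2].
y[0] = 3×5 = 15; y[1] = 3×4 + 3×5 = 27; y[2] = 3×2 + 3×4 + 5×5 = 43; y[3] = 3×2 + 5×4 = 26; y[4] = 5×2 = 10

[15, 27, 43, 26, 10]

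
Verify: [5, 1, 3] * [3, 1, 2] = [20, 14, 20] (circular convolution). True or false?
Recompute circular convolution of [5, 1, 3] and [3, 1, 2]: y[0] = 5×3 + 1×2 + 3×1 = 20; y[1] = 5×1 + 1×3 + 3×2 = 14; y[2] = 5×2 + 1×1 + 3×3 = 20 → [20, 14, 20]. Given [20, 14, 20] matches, so answer: Yes

Yes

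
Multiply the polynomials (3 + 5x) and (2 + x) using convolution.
Ascending coefficients: a = [3, 5], b = [2, 1]. c[0] = 3×2 = 6; c[1] = 3×1 + 5×2 = 13; c[2] = 5×1 = 5. Result coefficients: [6, 13, 5] → 6 + 13x + 5x^2

6 + 13x + 5x^2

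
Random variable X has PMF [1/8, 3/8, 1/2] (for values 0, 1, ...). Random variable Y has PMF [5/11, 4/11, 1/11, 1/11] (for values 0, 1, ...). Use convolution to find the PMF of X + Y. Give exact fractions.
P(X+Y=k) = Σ_i P(X=i)·P(Y=k-i) — a convolution of [1/8, 3/8, 1/2] and [5/11, 4/11, 1/11, 1/11]. P(X+Y=0) = (1/8)×(5/11) = 5/88; P(X+Y=1) = (1/8)×(4/11) + (3/8)×(5/11) = 1/22 + 15/88 = 19/88; P(X+Y=2) = (1/8)×(1/11) + (3/8)×(4/11) + (1/2)×(5/11) = 1/88 + 3/22 + 5/22 = 3/8; P(X+Y=3) = (1/8)×(1/11) + (3/8)×(1/11) + (1/2)×(4/11) = 1/88 + 3/88 + 2/11 = 5/22; P(X+Y=4) = (3/8)×(1/11) + (1/2)×(1/11) = 3/88 + 1/22 = 7/88; P(X+Y=5) = (1/2)×(1/11) = 1/22. PMF: [5/88, 19/88, 3/8, 5/22, 7/88, 1/22] (sums to 1 ✓)

[5/88, 19/88, 3/8, 5/22, 7/88, 1/22]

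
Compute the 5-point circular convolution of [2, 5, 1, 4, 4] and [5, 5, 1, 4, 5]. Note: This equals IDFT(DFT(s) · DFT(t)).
Either evaluate y[k] = Σ_j s[j]·t[(k-j) mod 5] directly, or use IDFT(DFT(s) · DFT(t)). y[0] = 2×5 + 5×5 + 1×4 + 4×1 + 4×5 = 63; y[1] = 2×5 + 5×5 + 1×5 + 4×4 + 4×1 = 60; y[2] = 2×1 + 5×5 + 1×5 + 4×5 + 4×4 = 68; y[3] = 2×4 + 5×1 + 1×5 + 4×5 + 4×5 = 58; y[4] = 2×5 + 5×4 + 1×1 + 4×5 + 4×5 = 71. Result: [63, 60, 68, 58, 71]

[63, 60, 68, 58, 71]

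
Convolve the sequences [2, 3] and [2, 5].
y[0] = 2×2 = 4; y[1] = 2×5 + 3×2 = 16; y[2] = 3×5 = 15

[4, 16, 15]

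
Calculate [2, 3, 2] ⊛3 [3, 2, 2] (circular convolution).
Use y[k] = Σ_j x[j]·h[(k-j) mod 3]. y[0] = 2×3 + 3×2 + 2×2 = 16; y[1] = 2×2 + 3×3 + 2×2 = 17; y[2] = 2×2 + 3×2 + 2×3 = 16. Result: [16, 17, 16]

[16, 17, 16]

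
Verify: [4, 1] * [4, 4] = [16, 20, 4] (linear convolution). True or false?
Recompute linear convolution of [4, 1] and [4, 4]: y[0] = 4×4 = 16; y[1] = 4×4 + 1×4 = 20; y[2] = 1×4 = 4 → [16, 20, 4]. Given [16, 20, 4] matches, so answer: Yes

Yes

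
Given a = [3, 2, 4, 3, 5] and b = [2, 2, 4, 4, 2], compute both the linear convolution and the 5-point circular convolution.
Linear: y_lin[0] = 3×2 = 6; y_lin[1] = 3×2 + 2×2 = 10; y_lin[2] = 3×4 + 2×2 + 4×2 = 24; y_lin[3] = 3×4 + 2×4 + 4×2 + 3×2 = 34; y_lin[4] = 3×2 + 2×4 + 4×4 + 3×2 + 5×2 = 46; y_lin[5] = 2×2 + 4×4 + 3×4 + 5×2 = 42; y_lin[6] = 4×2 + 3×4 + 5×4 = 40; y_lin[7] = 3×2 + 5×4 = 26; y_lin[8] = 5×2 = 10 → [6, 10, 24, 34, 46, 42, 40, 26, 10]. Circular (length 5): y[0] = 3×2 + 2×2 + 4×4 + 3×4 + 5×2 = 48; y[1] = 3×2 + 2×2 + 4×2 + 3×4 + 5×4 = 50; y[2] = 3×4 + 2×2 + 4×2 + 3×2 + 5×4 = 50; y[3] = 3×4 + 2×4 + 4×2 + 3×2 + 5×2 = 44; y[4] = 3×2 + 2×4 + 4×4 + 3×2 + 5×2 = 46 → [48, 50, 50, 44, 46]

Linear: [6, 10, 24, 34, 46, 42, 40, 26, 10], Circular: [48, 50, 50, 44, 46]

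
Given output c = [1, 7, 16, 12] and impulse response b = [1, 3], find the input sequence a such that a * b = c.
Deconvolve c=[1, 7, 16, 12] by b=[1, 3]. Since b[0]=1, solve forward: a[0] = c[0] / 1 = 1; a[1] = (c[1] - 1×3) / 1 = 4; a[2] = (c[2] - 4×3) / 1 = 4. So a = [1, 4, 4]. Check by forward convolution: c[0] = 1×1 = 1; c[1] = 1×3 + 4×1 = 7; c[2] = 4×3 + 4×1 = 16; c[3] = 4×3 = 12

[1, 4, 4]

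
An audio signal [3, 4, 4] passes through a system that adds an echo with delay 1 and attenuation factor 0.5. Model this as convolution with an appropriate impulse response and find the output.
Direct-path + delayed-attenuated-path model → impulse response h = [1, 0.5] (1 at lag 0, 0.5 at lag 1). Output y[n] = x[n] + 0.5·x[n - 1] (with x[n] = 0 outside 0..2): y[0] = 3 + 0.5×0 = 3; y[1] = 4 + 0.5×3 = 5.5; y[2] = 4 + 0.5×4 = 6.0; y[3] = 0 + 0.5×4 = 2.0. So y = [3, 5.5, 6.0, 2.0]

[3, 5.5, 6.0, 2.0]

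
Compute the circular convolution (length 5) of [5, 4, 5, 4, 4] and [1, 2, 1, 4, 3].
Use y[k] = Σ_j a[j]·b[(k-j) mod 5]. y[0] = 5×1 + 4×3 + 5×4 + 4×1 + 4×2 = 49; y[1] = 5×2 + 4×1 + 5×3 + 4×4 + 4×1 = 49; y[2] = 5×1 + 4×2 + 5×1 + 4×3 + 4×4 = 46; y[3] = 5×4 + 4×1 + 5×2 + 4×1 + 4×3 = 50; y[4] = 5×3 + 4×4 + 5×1 + 4×2 + 4×1 = 48. Result: [49, 49, 46, 50, 48]

[49, 49, 46, 50, 48]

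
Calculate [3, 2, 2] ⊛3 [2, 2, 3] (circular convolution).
Use y[k] = Σ_j x[j]·h[(k-j) mod 3]. y[0] = 3×2 + 2×3 + 2×2 = 16; y[1] = 3×2 + 2×2 + 2×3 = 16; y[2] = 3×3 + 2×2 + 2×2 = 17. Result: [16, 16, 17]

[16, 16, 17]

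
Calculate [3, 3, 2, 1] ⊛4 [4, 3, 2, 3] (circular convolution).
Use y[k] = Σ_j a[j]·b[(k-j) mod 4]. y[0] = 3×4 + 3×3 + 2×2 + 1×3 = 28; y[1] = 3×3 + 3×4 + 2×3 + 1×2 = 29; y[2] = 3×2 + 3×3 + 2×4 + 1×3 = 26; y[3] = 3×3 + 3×2 + 2×3 + 1×4 = 25. Result: [28, 29, 26, 25]

[28, 29, 26, 25]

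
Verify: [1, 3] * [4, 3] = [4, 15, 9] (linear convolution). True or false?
Recompute linear convolution of [1, 3] and [4, 3]: y[0] = 1×4 = 4; y[1] = 1×3 + 3×4 = 15; y[2] = 3×3 = 9 → [4, 15, 9]. Given [4, 15, 9] matches, so answer: Yes

Yes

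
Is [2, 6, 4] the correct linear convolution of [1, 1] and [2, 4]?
Recompute linear convolution of [1, 1] and [2, 4]: y[0] = 1×2 = 2; y[1] = 1×4 + 1×2 = 6; y[2] = 1×4 = 4 → [2, 6, 4]. Given [2, 6, 4] matches, so answer: Yes

Yes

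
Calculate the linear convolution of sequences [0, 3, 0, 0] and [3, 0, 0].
y[0] = 0×3 = 0; y[1] = 0×0 + 3×3 = 9; y[2] = 0×0 + 3×0 + 0×3 = 0; y[3] = 3×0 + 0×0 + 0×3 = 0; y[4] = 0×0 + 0×0 = 0; y[5] = 0×0 = 0

[0, 9, 0, 0, 0, 0]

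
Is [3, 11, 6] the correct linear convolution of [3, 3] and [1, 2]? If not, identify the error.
Recompute linear convolution of [3, 3] and [1, 2]: y[0] = 3×1 = 3; y[1] = 3×2 + 3×1 = 9; y[2] = 3×2 = 6 → [3, 9, 6]. Compare to given [3, 11, 6]: they differ at index 1: given 11, correct 9, so answer: No

No. Error at index 1: given 11, correct 9.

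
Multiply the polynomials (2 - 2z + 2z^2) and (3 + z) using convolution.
Ascending coefficients: a = [2, -2, 2], b = [3, 1]. c[0] = 2×3 = 6; c[1] = 2×1 + -2×3 = -4; c[2] = -2×1 + 2×3 = 4; c[3] = 2×1 = 2. Result coefficients: [6, -4, 4, 2] → 6 - 4z + 4z^2 + 2z^3

6 - 4z + 4z^2 + 2z^3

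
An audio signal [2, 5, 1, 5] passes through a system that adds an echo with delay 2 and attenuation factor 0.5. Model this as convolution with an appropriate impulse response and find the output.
Direct-path + delayed-attenuated-path model → impulse response h = [1, 0, 0.5] (1 at lag 0, 0.5 at lag 2). Output y[n] = x[n] + 0.5·x[n - 2] (with x[n] = 0 outside 0..3): y[0] = 2 + 0.5×0 = 2; y[1] = 5 + 0.5×0 = 5; y[2] = 1 + 0.5×2 = 2.0; y[3] = 5 + 0.5×5 = 7.5; y[4] = 0 + 0.5×1 = 0.5; y[5] = 0 + 0.5×5 = 2.5. So y = [2, 5, 2.0, 7.5, 0.5, 2.5]

[2, 5, 2.0, 7.5, 0.5, 2.5]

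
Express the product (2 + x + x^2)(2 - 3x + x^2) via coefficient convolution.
Ascending coefficients: a = [2, 1, 1], b = [2, -3, 1]. c[0] = 2×2 = 4; c[1] = 2×-3 + 1×2 = -4; c[2] = 2×1 + 1×-3 + 1×2 = 1; c[3] = 1×1 + 1×-3 = -2; c[4] = 1×1 = 1. Result coefficients: [4, -4, 1, -2, 1] → 4 - 4x + x^2 - 2x^3 + x^4

4 - 4x + x^2 - 2x^3 + x^4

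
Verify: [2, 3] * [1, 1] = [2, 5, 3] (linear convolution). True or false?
Recompute linear convolution of [2, 3] and [1, 1]: y[0] = 2×1 = 2; y[1] = 2×1 + 3×1 = 5; y[2] = 3×1 = 3 → [2, 5, 3]. Given [2, 5, 3] matches, so answer: Yes

Yes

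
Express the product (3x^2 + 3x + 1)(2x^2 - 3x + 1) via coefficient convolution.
Ascending coefficients: a = [1, 3, 3], b = [1, -3, 2]. c[0] = 1×1 = 1; c[1] = 1×-3 + 3×1 = 0; c[2] = 1×2 + 3×-3 + 3×1 = -4; c[3] = 3×2 + 3×-3 = -3; c[4] = 3×2 = 6. Result coefficients: [1, 0, -4, -3, 6] → 6x^4 - 3x^3 - 4x^2 + 1

6x^4 - 3x^3 - 4x^2 + 1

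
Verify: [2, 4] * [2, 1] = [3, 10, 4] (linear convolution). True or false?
Recompute linear convolution of [2, 4] and [2, 1]: y[0] = 2×2 = 4; y[1] = 2×1 + 4×2 = 10; y[2] = 4×1 = 4 → [4, 10, 4]. Compare to given [3, 10, 4]: they differ at index 0: given 3, correct 4, so answer: No

No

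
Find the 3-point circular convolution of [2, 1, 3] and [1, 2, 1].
Use y[k] = Σ_j a[j]·b[(k-j) mod 3]. y[0] = 2×1 + 1×1 + 3×2 = 9; y[1] = 2×2 + 1×1 + 3×1 = 8; y[2] = 2×1 + 1×2 + 3×1 = 7. Result: [9, 8, 7]

[9, 8, 7]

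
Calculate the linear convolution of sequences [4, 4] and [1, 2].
y[0] = 4×1 = 4; y[1] = 4×2 + 4×1 = 12; y[2] = 4×2 = 8

[4, 12, 8]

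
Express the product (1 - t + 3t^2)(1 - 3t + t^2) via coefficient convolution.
Ascending coefficients: a = [1, -1, 3], b = [1, -3, 1]. c[0] = 1×1 = 1; c[1] = 1×-3 + -1×1 = -4; c[2] = 1×1 + -1×-3 + 3×1 = 7; c[3] = -1×1 + 3×-3 = -10; c[4] = 3×1 = 3. Result coefficients: [1, -4, 7, -10, 3] → 1 - 4t + 7t^2 - 10t^3 + 3t^4

1 - 4t + 7t^2 - 10t^3 + 3t^4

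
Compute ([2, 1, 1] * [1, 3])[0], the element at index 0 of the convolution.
Use y[k] = Σ_i a[i]·b[k-i] at k=0. y[0] = 2×1 = 2

2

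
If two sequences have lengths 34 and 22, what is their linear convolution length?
Linear/full convolution length: m + n - 1 = 34 + 22 - 1 = 55

55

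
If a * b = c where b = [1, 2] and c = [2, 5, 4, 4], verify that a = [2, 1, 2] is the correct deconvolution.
Forward-compute [2, 1, 2] * [1, 2]: c[0] = 2×1 = 2; c[1] = 2×2 + 1×1 = 5; c[2] = 1×2 + 2×1 = 4; c[3] = 2×2 = 4 → [2, 5, 4, 4]. Matches given c = [2, 5, 4, 4], so verified.

Verified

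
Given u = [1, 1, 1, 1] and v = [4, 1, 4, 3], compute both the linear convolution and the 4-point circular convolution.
Linear: y_lin[0] = 1×4 = 4; y_lin[1] = 1×1 + 1×4 = 5; y_lin[2] = 1×4 + 1×1 + 1×4 = 9; y_lin[3] = 1×3 + 1×4 + 1×1 + 1×4 = 12; y_lin[4] = 1×3 + 1×4 + 1×1 = 8; y_lin[5] = 1×3 + 1×4 = 7; y_lin[6] = 1×3 = 3 → [4, 5, 9, 12, 8, 7, 3]. Circular (length 4): y[0] = 1×4 + 1×3 + 1×4 + 1×1 = 12; y[1] = 1×1 + 1×4 + 1×3 + 1×4 = 12; y[2] = 1×4 + 1×1 + 1×4 + 1×3 = 12; y[3] = 1×3 + 1×4 + 1×1 + 1×4 = 12 → [12, 12, 12, 12]

Linear: [4, 5, 9, 12, 8, 7, 3], Circular: [12, 12, 12, 12]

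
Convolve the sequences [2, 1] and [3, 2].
y[0] = 2×3 = 6; y[1] = 2×2 + 1×3 = 7; y[2] = 1×2 = 2

[6, 7, 2]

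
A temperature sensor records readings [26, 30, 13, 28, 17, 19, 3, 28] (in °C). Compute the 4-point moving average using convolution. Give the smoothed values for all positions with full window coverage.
4-point moving average kernel = [1, 1, 1, 1]. Apply in 'valid' mode (full window coverage): avg[0] = (26 + 30 + 13 + 28) / 4 = 24.25; avg[1] = (30 + 13 + 28 + 17) / 4 = 22.0; avg[2] = (13 + 28 + 17 + 19) / 4 = 19.25; avg[3] = (28 + 17 + 19 + 3) / 4 = 16.75; avg[4] = (17 + 19 + 3 + 28) / 4 = 16.75. Smoothed values: [24.25, 22.0, 19.25, 16.75, 16.75]

[24.25, 22.0, 19.25, 16.75, 16.75]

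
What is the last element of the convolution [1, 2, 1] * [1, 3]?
Use y[k] = Σ_i a[i]·b[k-i] at k=3. y[3] = 1×3 = 3

3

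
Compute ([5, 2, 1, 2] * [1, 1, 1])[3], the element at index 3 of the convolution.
Use y[k] = Σ_i a[i]·b[k-i] at k=3. y[3] = 2×1 + 1×1 + 2×1 = 5

5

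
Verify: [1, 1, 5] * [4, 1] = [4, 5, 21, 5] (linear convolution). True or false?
Recompute linear convolution of [1, 1, 5] and [4, 1]: y[0] = 1×4 = 4; y[1] = 1×1 + 1×4 = 5; y[2] = 1×1 + 5×4 = 21; y[3] = 5×1 = 5 → [4, 5, 21, 5]. Given [4, 5, 21, 5] matches, so answer: Yes

Yes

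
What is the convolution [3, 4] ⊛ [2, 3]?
y[0] = 3×2 = 6; y[1] = 3×3 + 4×2 = 17; y[2] = 4×3 = 12

[6, 17, 12]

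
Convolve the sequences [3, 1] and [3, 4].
y[0] = 3×3 = 9; y[1] = 3×4 + 1×3 = 15; y[2] = 1×4 = 4

[9, 15, 4]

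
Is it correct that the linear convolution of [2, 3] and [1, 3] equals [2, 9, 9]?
Recompute linear convolution of [2, 3] and [1, 3]: y[0] = 2×1 = 2; y[1] = 2×3 + 3×1 = 9; y[2] = 3×3 = 9 → [2, 9, 9]. Given [2, 9, 9] matches, so answer: Yes

Yes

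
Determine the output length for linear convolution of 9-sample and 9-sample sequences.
Linear/full convolution length: m + n - 1 = 9 + 9 - 1 = 17

17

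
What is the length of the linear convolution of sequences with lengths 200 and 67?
Linear/full convolution length: m + n - 1 = 200 + 67 - 1 = 266

266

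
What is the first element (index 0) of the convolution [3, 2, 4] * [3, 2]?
Use y[k] = Σ_i a[i]·b[k-i] at k=0. y[0] = 3×3 = 9

9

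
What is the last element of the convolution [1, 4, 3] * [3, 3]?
Use y[k] = Σ_i a[i]·b[k-i] at k=3. y[3] = 3×3 = 9

9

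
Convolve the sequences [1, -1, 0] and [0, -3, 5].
y[0] = 1×0 = 0; y[1] = 1×-3 + -1×0 = -3; y[2] = 1×5 + -1×-3 + 0×0 = 8; y[3] = -1×5 + 0×-3 = -5; y[4] = 0×5 = 0

[0, -3, 8, -5, 0]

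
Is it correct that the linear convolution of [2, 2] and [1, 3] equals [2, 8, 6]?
Recompute linear convolution of [2, 2] and [1, 3]: y[0] = 2×1 = 2; y[1] = 2×3 + 2×1 = 8; y[2] = 2×3 = 6 → [2, 8, 6]. Given [2, 8, 6] matches, so answer: Yes

Yes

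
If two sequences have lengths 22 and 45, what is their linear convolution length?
Linear/full convolution length: m + n - 1 = 22 + 45 - 1 = 66

66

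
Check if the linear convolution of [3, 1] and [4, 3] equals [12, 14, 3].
Recompute linear convolution of [3, 1] and [4, 3]: y[0] = 3×4 = 12; y[1] = 3×3 + 1×4 = 13; y[2] = 1×3 = 3 → [12, 13, 3]. Compare to given [12, 14, 3]: they differ at index 1: given 14, correct 13, so answer: No

No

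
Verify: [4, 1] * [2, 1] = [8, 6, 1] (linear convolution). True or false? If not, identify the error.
Recompute linear convolution of [4, 1] and [2, 1]: y[0] = 4×2 = 8; y[1] = 4×1 + 1×2 = 6; y[2] = 1×1 = 1 → [8, 6, 1]. Given [8, 6, 1] matches, so answer: Yes

Yes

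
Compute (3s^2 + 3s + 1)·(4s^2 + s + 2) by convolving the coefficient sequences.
Ascending coefficients: a = [1, 3, 3], b = [2, 1, 4]. c[0] = 1×2 = 2; c[1] = 1×1 + 3×2 = 7; c[2] = 1×4 + 3×1 + 3×2 = 13; c[3] = 3×4 + 3×1 = 15; c[4] = 3×4 = 12. Result coefficients: [2, 7, 13, 15, 12] → 12s^4 + 15s^3 + 13s^2 + 7s + 2

12s^4 + 15s^3 + 13s^2 + 7s + 2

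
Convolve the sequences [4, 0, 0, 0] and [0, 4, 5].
y[0] = 4×0 = 0; y[1] = 4×4 + 0×0 = 16; y[2] = 4×5 + 0×4 + 0×0 = 20; y[3] = 0×5 + 0×4 + 0×0 = 0; y[4] = 0×5 + 0×4 = 0; y[5] = 0×5 = 0

[0, 16, 20, 0, 0, 0]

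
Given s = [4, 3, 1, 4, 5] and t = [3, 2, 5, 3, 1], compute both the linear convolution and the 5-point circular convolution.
Linear: y_lin[0] = 4×3 = 12; y_lin[1] = 4×2 + 3×3 = 17; y_lin[2] = 4×5 + 3×2 + 1×3 = 29; y_lin[3] = 4×3 + 3×5 + 1×2 + 4×3 = 41; y_lin[4] = 4×1 + 3×3 + 1×5 + 4×2 + 5×3 = 41; y_lin[5] = 3×1 + 1×3 + 4×5 + 5×2 = 36; y_lin[6] = 1×1 + 4×3 + 5×5 = 38; y_lin[7] = 4×1 + 5×3 = 19; y_lin[8] = 5×1 = 5 → [12, 17, 29, 41, 41, 36, 38, 19, 5]. Circular (length 5): y[0] = 4×3 + 3×1 + 1×3 + 4×5 + 5×2 = 48; y[1] = 4×2 + 3×3 + 1×1 + 4×3 + 5×5 = 55; y[2] = 4×5 + 3×2 + 1×3 + 4×1 + 5×3 = 48; y[3] = 4×3 + 3×5 + 1×2 + 4×3 + 5×1 = 46; y[4] = 4×1 + 3×3 + 1×5 + 4×2 + 5×3 = 41 → [48, 55, 48, 46, 41]

Linear: [12, 17, 29, 41, 41, 36, 38, 19, 5], Circular: [48, 55, 48, 46, 41]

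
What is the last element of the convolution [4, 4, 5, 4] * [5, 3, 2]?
Use y[k] = Σ_i a[i]·b[k-i] at k=5. y[5] = 4×2 = 8

8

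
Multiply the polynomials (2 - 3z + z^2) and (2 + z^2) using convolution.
Ascending coefficients: a = [2, -3, 1], b = [2, 0, 1]. c[0] = 2×2 = 4; c[1] = 2×0 + -3×2 = -6; c[2] = 2×1 + -3×0 + 1×2 = 4; c[3] = -3×1 + 1×0 = -3; c[4] = 1×1 = 1. Result coefficients: [4, -6, 4, -3, 1] → 4 - 6z + 4z^2 - 3z^3 + z^4

4 - 6z + 4z^2 - 3z^3 + z^4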